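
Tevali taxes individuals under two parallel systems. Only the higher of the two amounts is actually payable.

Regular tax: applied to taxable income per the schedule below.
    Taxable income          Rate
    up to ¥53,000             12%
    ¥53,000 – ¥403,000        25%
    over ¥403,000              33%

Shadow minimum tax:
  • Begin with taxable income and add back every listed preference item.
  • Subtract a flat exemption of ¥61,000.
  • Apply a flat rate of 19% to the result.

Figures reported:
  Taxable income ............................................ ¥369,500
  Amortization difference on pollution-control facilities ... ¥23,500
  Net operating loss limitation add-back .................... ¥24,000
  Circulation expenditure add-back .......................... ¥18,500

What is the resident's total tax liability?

Shadow minimum tax:
  Adjusted income: ¥369,500 + ¥23,500 + ¥24,000 + ¥18,500 = ¥435,500
  Less exemption ¥61,000 → base ¥374,500
  ¥374,500 × 19% = ¥71,155

Regular tax:
  ¥53,000 × 12% = ¥6,360
  ¥316,500 × 25% = ¥79,125
  → ¥85,485

¥85,485 > ¥71,155, so the regular tax governs.

¥85,485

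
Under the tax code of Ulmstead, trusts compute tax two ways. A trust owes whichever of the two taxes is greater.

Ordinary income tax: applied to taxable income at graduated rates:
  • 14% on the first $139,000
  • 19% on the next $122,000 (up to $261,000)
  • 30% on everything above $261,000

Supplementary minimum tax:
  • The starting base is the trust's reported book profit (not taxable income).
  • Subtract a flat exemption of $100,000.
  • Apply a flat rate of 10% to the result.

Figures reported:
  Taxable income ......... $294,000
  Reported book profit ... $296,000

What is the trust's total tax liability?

Ordinary income tax:
  $139,000 × 14% = $19,460
  $122,000 × 19% = $23,180
  $33,000 × 30% = $9,900
  → $52,540

Supplementary minimum tax:
  Base (reported book profit): $296,000
  Less exemption $100,000 → base $196,000
  $196,000 × 10% = $19,600

$52,540 > $19,600, so the ordinary income tax governs.

$52,540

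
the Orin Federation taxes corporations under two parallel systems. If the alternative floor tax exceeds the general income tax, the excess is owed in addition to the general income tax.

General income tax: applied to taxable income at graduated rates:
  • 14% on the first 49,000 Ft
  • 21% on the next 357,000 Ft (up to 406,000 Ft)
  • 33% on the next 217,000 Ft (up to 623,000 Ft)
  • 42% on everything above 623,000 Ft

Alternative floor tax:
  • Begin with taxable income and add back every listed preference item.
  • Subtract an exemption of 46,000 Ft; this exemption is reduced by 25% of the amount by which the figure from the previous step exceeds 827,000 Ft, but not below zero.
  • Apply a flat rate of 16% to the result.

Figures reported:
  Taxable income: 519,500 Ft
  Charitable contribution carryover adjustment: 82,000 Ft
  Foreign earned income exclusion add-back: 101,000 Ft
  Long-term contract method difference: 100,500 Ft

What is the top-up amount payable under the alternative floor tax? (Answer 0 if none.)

1,835 Ft

Alternative floor tax:
  Adjusted income: 519,500 Ft + 82,000 Ft + 101,000 Ft + 100,500 Ft = 803,000 Ft
  Exemption: 803,000 Ft ≤ 827,000 Ft, so full 46,000 Ft applies
  Base: 803,000 Ft − 46,000 Ft = 757,000 Ft
  757,000 Ft × 16% = 121,120 Ft

General income tax:
  49,000 Ft × 14% = 6,860 Ft
  357,000 Ft × 21% = 74,970 Ft
  113,500 Ft × 33% = 37,455 Ft
  → 119,285 Ft

Excess of alternative floor tax over general income tax: 121,120 Ft − 119,285 Ft = 1,835 Ft.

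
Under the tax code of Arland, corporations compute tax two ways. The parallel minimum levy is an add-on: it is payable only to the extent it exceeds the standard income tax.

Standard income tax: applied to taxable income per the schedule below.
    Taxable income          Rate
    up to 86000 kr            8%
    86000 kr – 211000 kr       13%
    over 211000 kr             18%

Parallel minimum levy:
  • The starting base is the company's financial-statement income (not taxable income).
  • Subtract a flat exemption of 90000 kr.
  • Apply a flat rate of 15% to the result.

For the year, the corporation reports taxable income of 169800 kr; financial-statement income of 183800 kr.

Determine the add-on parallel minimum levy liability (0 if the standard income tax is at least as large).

0 kr

Parallel minimum levy:
  Base (financial-statement income): 183800 kr
  Less exemption 90000 kr → base 93800 kr
  93800 kr × 15% = 14070 kr

Standard income tax:
  86000 kr × 8% = 6880 kr
  83800 kr × 13% = 10894 kr
  → 17774 kr

14070 kr ≤ 17774 kr, so no add-on is due.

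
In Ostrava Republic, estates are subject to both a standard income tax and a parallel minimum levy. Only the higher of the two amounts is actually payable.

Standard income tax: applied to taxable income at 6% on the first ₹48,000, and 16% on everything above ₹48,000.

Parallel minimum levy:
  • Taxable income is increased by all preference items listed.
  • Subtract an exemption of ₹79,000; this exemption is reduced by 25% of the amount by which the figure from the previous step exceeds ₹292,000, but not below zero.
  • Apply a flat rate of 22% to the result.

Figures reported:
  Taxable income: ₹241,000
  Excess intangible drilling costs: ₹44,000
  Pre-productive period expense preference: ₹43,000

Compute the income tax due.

₹56,760

Parallel minimum levy:
  Adjusted income: ₹241,000 + ₹44,000 + ₹43,000 = ₹328,000
  Exemption: ₹79,000 − 25% × (₹328,000 − ₹292,000) = ₹79,000 − ₹9,000 = ₹70,000
  Base: ₹328,000 − ₹70,000 = ₹258,000
  ₹258,000 × 22% = ₹56,760

Standard income tax:
  ₹48,000 × 6% = ₹2,880
  ₹193,000 × 16% = ₹30,880
  → ₹33,760

₹56,760 > ₹33,760, so the parallel minimum levy is the binding amount.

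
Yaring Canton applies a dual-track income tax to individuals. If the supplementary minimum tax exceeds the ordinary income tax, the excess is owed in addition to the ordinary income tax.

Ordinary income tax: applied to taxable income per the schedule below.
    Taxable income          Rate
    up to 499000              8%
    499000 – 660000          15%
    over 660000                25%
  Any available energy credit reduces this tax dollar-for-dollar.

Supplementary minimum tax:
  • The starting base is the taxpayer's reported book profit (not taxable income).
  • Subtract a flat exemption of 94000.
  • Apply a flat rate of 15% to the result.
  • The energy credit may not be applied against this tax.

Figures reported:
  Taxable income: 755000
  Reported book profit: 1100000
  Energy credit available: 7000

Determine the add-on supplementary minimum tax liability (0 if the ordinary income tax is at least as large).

70080

Ordinary income tax:
  499000 × 8% = 39920
  161000 × 15% = 24150
  95000 × 25% = 23750
  → 87820
  Less energy credit 7000 → 80820

Supplementary minimum tax:
  Base (reported book profit): 1100000
  Less exemption 94000 → base 1006000
  1006000 × 15% = 150900

Excess of supplementary minimum tax over ordinary income tax: 150900 − 80820 = 70080.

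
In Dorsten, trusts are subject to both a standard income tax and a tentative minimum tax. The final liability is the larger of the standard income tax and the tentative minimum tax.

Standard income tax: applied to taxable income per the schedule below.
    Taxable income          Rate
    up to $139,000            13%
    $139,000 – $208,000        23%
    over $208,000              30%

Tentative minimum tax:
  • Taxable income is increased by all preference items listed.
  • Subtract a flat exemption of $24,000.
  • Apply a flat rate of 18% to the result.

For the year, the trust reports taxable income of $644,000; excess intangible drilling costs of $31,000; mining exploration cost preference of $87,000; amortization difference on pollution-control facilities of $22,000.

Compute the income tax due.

$164,740

Standard income tax:
  $139,000 × 13% = $18,070
  $69,000 × 23% = $15,870
  $436,000 × 30% = $130,800
  → $164,740

Tentative minimum tax:
  Adjusted income: $644,000 + $31,000 + $87,000 + $22,000 = $784,000
  Less exemption $24,000 → base $760,000
  $760,000 × 18% = $136,800

$164,740 > $136,800, so the standard income tax governs.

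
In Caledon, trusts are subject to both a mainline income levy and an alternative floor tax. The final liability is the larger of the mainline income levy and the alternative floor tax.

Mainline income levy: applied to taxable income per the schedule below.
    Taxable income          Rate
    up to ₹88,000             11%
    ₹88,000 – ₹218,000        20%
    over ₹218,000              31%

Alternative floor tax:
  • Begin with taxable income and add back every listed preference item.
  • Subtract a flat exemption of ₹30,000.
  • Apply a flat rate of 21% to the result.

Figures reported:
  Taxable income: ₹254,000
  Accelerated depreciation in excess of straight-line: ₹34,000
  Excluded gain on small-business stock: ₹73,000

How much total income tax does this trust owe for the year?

Mainline income levy:
  ₹88,000 × 11% = ₹9,680
  ₹130,000 × 20% = ₹26,000
  ₹36,000 × 31% = ₹11,160
  → ₹46,840

Alternative floor tax:
  Adjusted income: ₹254,000 + ₹34,000 + ₹73,000 = ₹361,000
  Less exemption ₹30,000 → base ₹331,000
  ₹331,000 × 21% = ₹69,510

₹69,510 > ₹46,840, so the alternative floor tax is the binding amount.

₹69,510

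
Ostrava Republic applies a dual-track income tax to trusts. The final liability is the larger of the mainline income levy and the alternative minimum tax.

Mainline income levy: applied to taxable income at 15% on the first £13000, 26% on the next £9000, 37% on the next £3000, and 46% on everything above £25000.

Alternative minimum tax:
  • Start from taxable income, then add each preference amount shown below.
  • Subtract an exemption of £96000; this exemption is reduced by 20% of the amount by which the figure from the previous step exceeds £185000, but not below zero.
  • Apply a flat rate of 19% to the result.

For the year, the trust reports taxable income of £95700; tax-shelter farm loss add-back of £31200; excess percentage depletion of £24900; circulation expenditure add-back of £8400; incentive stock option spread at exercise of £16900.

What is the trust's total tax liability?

£37922

Mainline income levy:
  £13000 × 15% = £1950
  £9000 × 26% = £2340
  £3000 × 37% = £1110
  £70700 × 46% = £32522
  → £37922

Alternative minimum tax:
  Adjusted income: £95700 + £31200 + £24900 + £8400 + £16900 = £177100
  Exemption: £177100 ≤ £185000, so full £96000 applies
  Base: £177100 − £96000 = £81100
  £81100 × 19% = £15409

£37922 > £15409, so the mainline income levy governs.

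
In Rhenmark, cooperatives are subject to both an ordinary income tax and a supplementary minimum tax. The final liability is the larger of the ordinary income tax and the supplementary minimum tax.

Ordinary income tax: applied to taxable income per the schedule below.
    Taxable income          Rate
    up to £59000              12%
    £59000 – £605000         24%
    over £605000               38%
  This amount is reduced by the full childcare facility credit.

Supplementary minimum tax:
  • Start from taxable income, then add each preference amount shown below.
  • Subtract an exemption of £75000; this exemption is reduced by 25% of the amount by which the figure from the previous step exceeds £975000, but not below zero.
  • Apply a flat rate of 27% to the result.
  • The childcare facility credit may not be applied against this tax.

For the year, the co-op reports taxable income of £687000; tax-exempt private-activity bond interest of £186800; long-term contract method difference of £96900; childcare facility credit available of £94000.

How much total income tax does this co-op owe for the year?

£241839

Supplementary minimum tax:
  Adjusted income: £687000 + £186800 + £96900 = £970700
  Exemption: £970700 ≤ £975000, so full £75000 applies
  Base: £970700 − £75000 = £895700
  £895700 × 27% = £241839

Ordinary income tax:
  £59000 × 12% = £7080
  £546000 × 24% = £131040
  £82000 × 38% = £31160
  → £169280
  Less childcare facility credit £94000 → £75280

£241839 > £75280, so the supplementary minimum tax is the binding amount.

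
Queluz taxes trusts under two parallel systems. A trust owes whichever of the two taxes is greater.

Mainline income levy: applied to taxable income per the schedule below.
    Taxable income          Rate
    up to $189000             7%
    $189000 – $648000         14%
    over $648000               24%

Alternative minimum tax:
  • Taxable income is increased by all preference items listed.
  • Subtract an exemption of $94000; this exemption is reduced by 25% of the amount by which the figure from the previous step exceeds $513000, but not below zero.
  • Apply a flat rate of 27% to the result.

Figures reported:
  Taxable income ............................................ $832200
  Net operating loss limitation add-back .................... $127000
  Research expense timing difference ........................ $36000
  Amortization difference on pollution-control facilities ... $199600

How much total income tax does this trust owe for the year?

Mainline income levy:
  $189000 × 7% = $13230
  $459000 × 14% = $64260
  $184200 × 24% = $44208
  → $121698

Alternative minimum tax:
  Adjusted income: $832200 + $127000 + $36000 + $199600 = $1194800
  Exemption: 25% × ($1194800 − $513000) = $170450 ≥ $94000, so the exemption is fully phased out
  Base: $1194800 − $0 = $1194800
  $1194800 × 27% = $322596

$322596 > $121698, so the alternative minimum tax is the binding amount.

$322596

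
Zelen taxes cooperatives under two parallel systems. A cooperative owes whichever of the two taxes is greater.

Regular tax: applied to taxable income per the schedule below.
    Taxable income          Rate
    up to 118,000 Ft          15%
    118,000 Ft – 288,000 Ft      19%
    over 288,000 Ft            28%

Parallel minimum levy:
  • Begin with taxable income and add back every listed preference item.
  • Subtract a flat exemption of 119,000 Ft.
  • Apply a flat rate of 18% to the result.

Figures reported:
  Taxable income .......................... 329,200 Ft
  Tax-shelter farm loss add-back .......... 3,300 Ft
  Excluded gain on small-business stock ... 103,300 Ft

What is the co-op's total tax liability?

Regular tax:
  118,000 Ft × 15% = 17,700 Ft
  170,000 Ft × 19% = 32,300 Ft
  41,200 Ft × 28% = 11,536 Ft
  → 61,536 Ft

Parallel minimum levy:
  Adjusted income: 329,200 Ft + 3,300 Ft + 103,300 Ft = 435,800 Ft
  Less exemption 119,000 Ft → base 316,800 Ft
  316,800 Ft × 18% = 57,024 Ft

61,536 Ft > 57,024 Ft, so the regular tax governs.

61,536 Ft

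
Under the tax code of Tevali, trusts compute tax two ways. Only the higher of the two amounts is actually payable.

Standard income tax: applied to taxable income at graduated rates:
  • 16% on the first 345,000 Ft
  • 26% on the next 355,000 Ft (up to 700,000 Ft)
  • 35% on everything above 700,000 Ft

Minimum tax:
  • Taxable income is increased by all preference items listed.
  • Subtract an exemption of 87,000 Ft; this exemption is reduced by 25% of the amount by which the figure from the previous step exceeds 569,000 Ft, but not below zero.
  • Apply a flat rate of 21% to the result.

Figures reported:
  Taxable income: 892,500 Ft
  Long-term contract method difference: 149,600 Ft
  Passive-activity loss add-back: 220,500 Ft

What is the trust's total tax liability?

Minimum tax:
  Adjusted income: 892,500 Ft + 149,600 Ft + 220,500 Ft = 1,262,600 Ft
  Exemption: 25% × (1,262,600 Ft − 569,000 Ft) = 173,400 Ft ≥ 87,000 Ft, so the exemption is fully phased out
  Base: 1,262,600 Ft − 0 Ft = 1,262,600 Ft
  1,262,600 Ft × 21% = 265,146 Ft

Standard income tax:
  345,000 Ft × 16% = 55,200 Ft
  355,000 Ft × 26% = 92,300 Ft
  192,500 Ft × 35% = 67,375 Ft
  → 214,875 Ft

265,146 Ft > 214,875 Ft, so the minimum tax is the binding amount.

265,146 Ft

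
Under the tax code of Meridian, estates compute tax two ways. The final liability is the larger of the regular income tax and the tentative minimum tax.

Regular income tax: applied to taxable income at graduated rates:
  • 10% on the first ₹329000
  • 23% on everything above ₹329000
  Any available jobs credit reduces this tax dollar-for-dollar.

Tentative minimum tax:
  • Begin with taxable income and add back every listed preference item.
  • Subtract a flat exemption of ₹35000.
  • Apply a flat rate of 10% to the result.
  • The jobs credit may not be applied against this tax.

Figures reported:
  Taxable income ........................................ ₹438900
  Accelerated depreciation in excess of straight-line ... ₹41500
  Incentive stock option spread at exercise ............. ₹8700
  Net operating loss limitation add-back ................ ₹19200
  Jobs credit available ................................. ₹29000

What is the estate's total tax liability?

Regular income tax:
  ₹329000 × 10% = ₹32900
  ₹109900 × 23% = ₹25277
  → ₹58177
  Less jobs credit ₹29000 → ₹29177

Tentative minimum tax:
  Adjusted income: ₹438900 + ₹41500 + ₹8700 + ₹19200 = ₹508300
  Less exemption ₹35000 → base ₹473300
  ₹473300 × 10% = ₹47330

₹47330 > ₹29177, so the tentative minimum tax is the binding amount.

₹47330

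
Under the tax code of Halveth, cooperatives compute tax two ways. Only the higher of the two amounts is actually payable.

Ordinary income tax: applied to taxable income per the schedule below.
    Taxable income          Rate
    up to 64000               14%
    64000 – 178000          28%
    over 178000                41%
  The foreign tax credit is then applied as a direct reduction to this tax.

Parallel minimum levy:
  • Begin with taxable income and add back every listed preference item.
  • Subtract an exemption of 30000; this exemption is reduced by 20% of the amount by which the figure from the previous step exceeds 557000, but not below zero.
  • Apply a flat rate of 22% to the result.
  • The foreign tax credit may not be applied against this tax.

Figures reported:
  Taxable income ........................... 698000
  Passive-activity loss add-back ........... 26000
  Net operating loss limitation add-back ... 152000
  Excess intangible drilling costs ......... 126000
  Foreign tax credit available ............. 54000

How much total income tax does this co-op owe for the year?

220440

Ordinary income tax:
  64000 × 14% = 8960
  114000 × 28% = 31920
  520000 × 41% = 213200
  → 254080
  Less foreign tax credit 54000 → 200080

Parallel minimum levy:
  Adjusted income: 698000 + 26000 + 152000 + 126000 = 1002000
  Exemption: 20% × (1002000 − 557000) = 89000 ≥ 30000, so the exemption is fully phased out
  Base: 1002000 − 0 = 1002000
  1002000 × 22% = 220440

220440 > 200080, so the parallel minimum levy is the binding amount.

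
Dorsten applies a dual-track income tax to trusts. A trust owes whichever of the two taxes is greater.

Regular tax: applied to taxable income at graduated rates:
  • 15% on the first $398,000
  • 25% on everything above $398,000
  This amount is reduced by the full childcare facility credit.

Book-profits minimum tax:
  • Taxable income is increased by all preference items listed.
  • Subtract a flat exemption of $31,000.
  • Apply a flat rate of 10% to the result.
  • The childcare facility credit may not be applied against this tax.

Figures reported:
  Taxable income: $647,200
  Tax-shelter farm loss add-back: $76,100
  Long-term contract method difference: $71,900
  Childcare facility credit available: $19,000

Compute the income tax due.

$103,000

Regular tax:
  $398,000 × 15% = $59,700
  $249,200 × 25% = $62,300
  → $122,000
  Less childcare facility credit $19,000 → $103,000

Book-profits minimum tax:
  Adjusted income: $647,200 + $76,100 + $71,900 = $795,200
  Less exemption $31,000 → base $764,200
  $764,200 × 10% = $76,420

$103,000 > $76,420, so the regular tax governs.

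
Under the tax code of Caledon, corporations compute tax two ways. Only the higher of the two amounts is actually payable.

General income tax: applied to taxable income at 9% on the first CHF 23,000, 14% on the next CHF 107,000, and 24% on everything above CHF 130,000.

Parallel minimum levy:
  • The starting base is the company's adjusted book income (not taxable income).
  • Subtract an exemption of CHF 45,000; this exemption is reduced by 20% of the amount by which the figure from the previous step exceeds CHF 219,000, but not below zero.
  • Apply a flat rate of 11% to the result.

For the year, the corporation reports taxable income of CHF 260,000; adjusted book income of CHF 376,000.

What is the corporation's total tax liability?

CHF 48,250

Parallel minimum levy:
  Base (adjusted book income): CHF 376,000
  Exemption: CHF 45,000 − 20% × (CHF 376,000 − CHF 219,000) = CHF 45,000 − CHF 31,400 = CHF 13,600
  Base: CHF 376,000 − CHF 13,600 = CHF 362,400
  CHF 362,400 × 11% = CHF 39,864

General income tax:
  CHF 23,000 × 9% = CHF 2,070
  CHF 107,000 × 14% = CHF 14,980
  CHF 130,000 × 24% = CHF 31,200
  → CHF 48,250

CHF 48,250 > CHF 39,864, so the general income tax governs.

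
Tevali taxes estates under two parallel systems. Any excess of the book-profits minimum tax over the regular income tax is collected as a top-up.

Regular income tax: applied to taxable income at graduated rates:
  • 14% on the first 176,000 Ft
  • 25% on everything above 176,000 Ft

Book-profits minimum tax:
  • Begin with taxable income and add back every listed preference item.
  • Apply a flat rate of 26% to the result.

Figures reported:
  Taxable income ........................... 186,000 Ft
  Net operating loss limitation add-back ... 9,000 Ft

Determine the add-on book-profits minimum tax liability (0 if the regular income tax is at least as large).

Regular income tax:
  176,000 Ft × 14% = 24,640 Ft
  10,000 Ft × 25% = 2,500 Ft
  → 27,140 Ft

Book-profits minimum tax:
  Adjusted income: 186,000 Ft + 9,000 Ft = 195,000 Ft
  195,000 Ft × 26% = 50,700 Ft

Excess of book-profits minimum tax over regular income tax: 50,700 Ft − 27,140 Ft = 23,560 Ft.

23,560 Ft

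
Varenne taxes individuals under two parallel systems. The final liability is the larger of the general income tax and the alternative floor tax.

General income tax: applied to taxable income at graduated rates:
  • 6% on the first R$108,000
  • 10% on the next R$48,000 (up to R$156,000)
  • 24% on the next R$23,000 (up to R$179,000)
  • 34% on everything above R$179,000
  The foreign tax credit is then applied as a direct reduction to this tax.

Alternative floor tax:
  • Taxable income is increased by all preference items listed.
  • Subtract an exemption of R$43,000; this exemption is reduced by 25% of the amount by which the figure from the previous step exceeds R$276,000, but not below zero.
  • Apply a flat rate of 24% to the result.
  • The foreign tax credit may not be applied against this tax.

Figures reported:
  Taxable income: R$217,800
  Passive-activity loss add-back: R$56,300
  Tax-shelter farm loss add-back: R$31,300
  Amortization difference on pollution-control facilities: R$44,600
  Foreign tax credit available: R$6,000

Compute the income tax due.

R$78,120

Alternative floor tax:
  Adjusted income: R$217,800 + R$56,300 + R$31,300 + R$44,600 = R$350,000
  Exemption: R$43,000 − 25% × (R$350,000 − R$276,000) = R$43,000 − R$18,500 = R$24,500
  Base: R$350,000 − R$24,500 = R$325,500
  R$325,500 × 24% = R$78,120

General income tax:
  R$108,000 × 6% = R$6,480
  R$48,000 × 10% = R$4,800
  R$23,000 × 24% = R$5,520
  R$38,800 × 34% = R$13,192
  → R$29,992
  Less foreign tax credit R$6,000 → R$23,992

R$78,120 > R$23,992, so the alternative floor tax is the binding amount.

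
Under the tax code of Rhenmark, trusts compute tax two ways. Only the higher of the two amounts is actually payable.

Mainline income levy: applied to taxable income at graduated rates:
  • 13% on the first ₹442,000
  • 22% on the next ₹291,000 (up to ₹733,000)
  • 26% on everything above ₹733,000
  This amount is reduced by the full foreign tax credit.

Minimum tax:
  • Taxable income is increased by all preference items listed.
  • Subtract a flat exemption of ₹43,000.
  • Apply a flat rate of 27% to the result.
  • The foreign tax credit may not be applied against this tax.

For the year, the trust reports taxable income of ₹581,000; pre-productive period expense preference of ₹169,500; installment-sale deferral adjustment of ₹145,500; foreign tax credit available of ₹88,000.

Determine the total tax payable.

Mainline income levy:
  ₹442,000 × 13% = ₹57,460
  ₹139,000 × 22% = ₹30,580
  → ₹88,040
  Less foreign tax credit ₹88,000 → ₹40

Minimum tax:
  Adjusted income: ₹581,000 + ₹169,500 + ₹145,500 = ₹896,000
  Less exemption ₹43,000 → base ₹853,000
  ₹853,000 × 27% = ₹230,310

₹230,310 > ₹40, so the minimum tax is the binding amount.

₹230,310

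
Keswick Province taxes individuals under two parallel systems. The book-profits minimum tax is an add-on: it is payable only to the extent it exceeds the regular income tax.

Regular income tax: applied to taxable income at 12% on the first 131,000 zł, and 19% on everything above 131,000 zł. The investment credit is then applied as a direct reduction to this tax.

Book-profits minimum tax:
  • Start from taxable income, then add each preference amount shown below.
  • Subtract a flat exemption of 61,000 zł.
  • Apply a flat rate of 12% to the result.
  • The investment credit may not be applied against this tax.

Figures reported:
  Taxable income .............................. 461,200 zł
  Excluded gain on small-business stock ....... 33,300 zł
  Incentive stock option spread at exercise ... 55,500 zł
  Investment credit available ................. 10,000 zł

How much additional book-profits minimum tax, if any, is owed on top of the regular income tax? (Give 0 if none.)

0 zł

Regular income tax:
  131,000 zł × 12% = 15,720 zł
  330,200 zł × 19% = 62,738 zł
  → 78,458 zł
  Less investment credit 10,000 zł → 68,458 zł

Book-profits minimum tax:
  Adjusted income: 461,200 zł + 33,300 zł + 55,500 zł = 550,000 zł
  Less exemption 61,000 zł → base 489,000 zł
  489,000 zł × 12% = 58,680 zł

58,680 zł ≤ 68,458 zł, so no add-on is due.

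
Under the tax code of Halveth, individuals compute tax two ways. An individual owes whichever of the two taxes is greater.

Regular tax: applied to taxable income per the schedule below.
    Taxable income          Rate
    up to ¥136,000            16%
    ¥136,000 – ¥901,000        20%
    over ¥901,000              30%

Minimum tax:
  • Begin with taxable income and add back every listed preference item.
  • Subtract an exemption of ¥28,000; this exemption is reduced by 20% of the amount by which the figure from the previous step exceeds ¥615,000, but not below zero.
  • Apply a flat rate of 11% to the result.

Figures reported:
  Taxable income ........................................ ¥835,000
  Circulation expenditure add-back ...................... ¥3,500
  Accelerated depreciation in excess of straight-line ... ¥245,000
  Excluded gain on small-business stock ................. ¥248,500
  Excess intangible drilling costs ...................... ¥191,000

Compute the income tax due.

¥167,530

Minimum tax:
  Adjusted income: ¥835,000 + ¥3,500 + ¥245,000 + ¥248,500 + ¥191,000 = ¥1,523,000
  Exemption: 20% × (¥1,523,000 − ¥615,000) = ¥181,600 ≥ ¥28,000, so the exemption is fully phased out
  Base: ¥1,523,000 − ¥0 = ¥1,523,000
  ¥1,523,000 × 11% = ¥167,530

Regular tax:
  ¥136,000 × 16% = ¥21,760
  ¥699,000 × 20% = ¥139,800
  → ¥161,560

¥167,530 > ¥161,560, so the minimum tax is the binding amount.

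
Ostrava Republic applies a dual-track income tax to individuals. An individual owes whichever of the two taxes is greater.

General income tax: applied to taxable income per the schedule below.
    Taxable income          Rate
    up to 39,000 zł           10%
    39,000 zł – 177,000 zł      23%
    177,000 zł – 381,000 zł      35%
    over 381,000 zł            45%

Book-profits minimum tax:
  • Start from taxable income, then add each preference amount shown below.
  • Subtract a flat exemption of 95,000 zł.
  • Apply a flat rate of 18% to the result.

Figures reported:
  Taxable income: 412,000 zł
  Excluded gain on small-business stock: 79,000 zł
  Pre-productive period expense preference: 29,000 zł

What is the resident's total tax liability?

120,990 zł

Book-profits minimum tax:
  Adjusted income: 412,000 zł + 79,000 zł + 29,000 zł = 520,000 zł
  Less exemption 95,000 zł → base 425,000 zł
  425,000 zł × 18% = 76,500 zł

General income tax:
  39,000 zł × 10% = 3,900 zł
  138,000 zł × 23% = 31,740 zł
  204,000 zł × 35% = 71,400 zł
  31,000 zł × 45% = 13,950 zł
  → 120,990 zł

120,990 zł > 76,500 zł, so the general income tax governs.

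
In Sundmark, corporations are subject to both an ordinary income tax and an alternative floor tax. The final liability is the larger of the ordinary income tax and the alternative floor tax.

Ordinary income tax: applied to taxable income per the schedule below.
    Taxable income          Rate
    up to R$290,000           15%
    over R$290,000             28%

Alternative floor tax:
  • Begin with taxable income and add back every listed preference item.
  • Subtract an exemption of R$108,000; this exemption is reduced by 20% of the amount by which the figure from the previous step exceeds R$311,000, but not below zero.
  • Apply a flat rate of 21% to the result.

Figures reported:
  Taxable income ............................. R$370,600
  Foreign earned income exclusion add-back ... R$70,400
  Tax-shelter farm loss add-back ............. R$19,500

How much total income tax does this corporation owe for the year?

R$80,304

Alternative floor tax:
  Adjusted income: R$370,600 + R$70,400 + R$19,500 = R$460,500
  Exemption: R$108,000 − 20% × (R$460,500 − R$311,000) = R$108,000 − R$29,900 = R$78,100
  Base: R$460,500 − R$78,100 = R$382,400
  R$382,400 × 21% = R$80,304

Ordinary income tax:
  R$290,000 × 15% = R$43,500
  R$80,600 × 28% = R$22,568
  → R$66,068

R$80,304 > R$66,068, so the alternative floor tax is the binding amount.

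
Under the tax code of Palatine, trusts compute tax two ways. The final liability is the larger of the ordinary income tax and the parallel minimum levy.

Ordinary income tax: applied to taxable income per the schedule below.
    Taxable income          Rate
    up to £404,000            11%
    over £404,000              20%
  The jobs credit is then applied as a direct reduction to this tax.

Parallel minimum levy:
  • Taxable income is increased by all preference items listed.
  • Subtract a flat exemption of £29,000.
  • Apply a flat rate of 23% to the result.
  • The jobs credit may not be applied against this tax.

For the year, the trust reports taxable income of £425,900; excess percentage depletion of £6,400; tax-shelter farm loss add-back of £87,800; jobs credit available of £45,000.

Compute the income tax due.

£112,953

Parallel minimum levy:
  Adjusted income: £425,900 + £6,400 + £87,800 = £520,100
  Less exemption £29,000 → base £491,100
  £491,100 × 23% = £112,953

Ordinary income tax:
  £404,000 × 11% = £44,440
  £21,900 × 20% = £4,380
  → £48,820
  Less jobs credit £45,000 → £3,820

£112,953 > £3,820, so the parallel minimum levy is the binding amount.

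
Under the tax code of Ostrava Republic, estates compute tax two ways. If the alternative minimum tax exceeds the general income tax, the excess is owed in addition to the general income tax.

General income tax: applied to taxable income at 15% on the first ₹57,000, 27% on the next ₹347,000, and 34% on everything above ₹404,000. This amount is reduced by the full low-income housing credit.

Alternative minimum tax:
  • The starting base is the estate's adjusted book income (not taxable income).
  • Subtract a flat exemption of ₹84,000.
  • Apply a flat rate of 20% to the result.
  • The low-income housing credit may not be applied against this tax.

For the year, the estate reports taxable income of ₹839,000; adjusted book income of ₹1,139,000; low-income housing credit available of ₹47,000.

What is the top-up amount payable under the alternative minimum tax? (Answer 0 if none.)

General income tax:
  ₹57,000 × 15% = ₹8,550
  ₹347,000 × 27% = ₹93,690
  ₹435,000 × 34% = ₹147,900
  → ₹250,140
  Less low-income housing credit ₹47,000 → ₹203,140

Alternative minimum tax:
  Base (adjusted book income): ₹1,139,000
  Less exemption ₹84,000 → base ₹1,055,000
  ₹1,055,000 × 20% = ₹211,000

Excess of alternative minimum tax over general income tax: ₹211,000 − ₹203,140 = ₹7,860.

₹7,860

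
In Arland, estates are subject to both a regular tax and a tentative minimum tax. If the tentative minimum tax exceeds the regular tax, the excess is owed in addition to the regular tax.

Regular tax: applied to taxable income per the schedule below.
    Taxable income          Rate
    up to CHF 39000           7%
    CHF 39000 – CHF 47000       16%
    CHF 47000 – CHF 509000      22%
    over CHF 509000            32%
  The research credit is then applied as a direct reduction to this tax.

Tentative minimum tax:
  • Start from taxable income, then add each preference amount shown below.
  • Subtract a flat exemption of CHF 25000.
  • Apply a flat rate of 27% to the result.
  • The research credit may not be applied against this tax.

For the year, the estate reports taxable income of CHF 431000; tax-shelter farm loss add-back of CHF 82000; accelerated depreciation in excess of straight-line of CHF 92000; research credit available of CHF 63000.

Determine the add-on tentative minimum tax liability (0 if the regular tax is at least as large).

Tentative minimum tax:
  Adjusted income: CHF 431000 + CHF 82000 + CHF 92000 = CHF 605000
  Less exemption CHF 25000 → base CHF 580000
  CHF 580000 × 27% = CHF 156600

Regular tax:
  CHF 39000 × 7% = CHF 2730
  CHF 8000 × 16% = CHF 1280
  CHF 384000 × 22% = CHF 84480
  → CHF 88490
  Less research credit CHF 63000 → CHF 25490

Excess of tentative minimum tax over regular tax: CHF 156600 − CHF 25490 = CHF 131110.

CHF 131110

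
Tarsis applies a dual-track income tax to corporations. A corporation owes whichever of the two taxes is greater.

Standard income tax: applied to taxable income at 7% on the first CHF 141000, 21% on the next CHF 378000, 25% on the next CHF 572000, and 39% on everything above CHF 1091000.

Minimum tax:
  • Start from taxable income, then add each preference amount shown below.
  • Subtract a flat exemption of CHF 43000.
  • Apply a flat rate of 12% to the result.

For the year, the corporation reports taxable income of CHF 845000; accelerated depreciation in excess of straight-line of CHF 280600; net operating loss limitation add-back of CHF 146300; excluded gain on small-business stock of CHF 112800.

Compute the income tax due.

CHF 170750

Minimum tax:
  Adjusted income: CHF 845000 + CHF 280600 + CHF 146300 + CHF 112800 = CHF 1384700
  Less exemption CHF 43000 → base CHF 1341700
  CHF 1341700 × 12% = CHF 161004

Standard income tax:
  CHF 141000 × 7% = CHF 9870
  CHF 378000 × 21% = CHF 79380
  CHF 326000 × 25% = CHF 81500
  → CHF 170750

CHF 170750 > CHF 161004, so the standard income tax governs.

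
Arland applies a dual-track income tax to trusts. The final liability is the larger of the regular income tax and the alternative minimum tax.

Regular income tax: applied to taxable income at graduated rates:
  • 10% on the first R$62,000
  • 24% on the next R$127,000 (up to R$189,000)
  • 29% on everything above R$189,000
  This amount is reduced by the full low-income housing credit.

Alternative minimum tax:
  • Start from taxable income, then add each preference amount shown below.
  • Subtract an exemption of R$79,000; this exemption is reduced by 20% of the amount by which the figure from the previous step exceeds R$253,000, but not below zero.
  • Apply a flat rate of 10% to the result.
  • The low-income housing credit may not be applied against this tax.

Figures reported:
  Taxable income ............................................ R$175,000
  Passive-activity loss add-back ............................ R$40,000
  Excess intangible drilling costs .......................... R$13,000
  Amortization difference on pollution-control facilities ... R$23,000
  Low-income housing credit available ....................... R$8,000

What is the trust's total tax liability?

R$25,320

Regular income tax:
  R$62,000 × 10% = R$6,200
  R$113,000 × 24% = R$27,120
  → R$33,320
  Less low-income housing credit R$8,000 → R$25,320

Alternative minimum tax:
  Adjusted income: R$175,000 + R$40,000 + R$13,000 + R$23,000 = R$251,000
  Exemption: R$251,000 ≤ R$253,000, so full R$79,000 applies
  Base: R$251,000 − R$79,000 = R$172,000
  R$172,000 × 10% = R$17,200

R$25,320 > R$17,200, so the regular income tax governs.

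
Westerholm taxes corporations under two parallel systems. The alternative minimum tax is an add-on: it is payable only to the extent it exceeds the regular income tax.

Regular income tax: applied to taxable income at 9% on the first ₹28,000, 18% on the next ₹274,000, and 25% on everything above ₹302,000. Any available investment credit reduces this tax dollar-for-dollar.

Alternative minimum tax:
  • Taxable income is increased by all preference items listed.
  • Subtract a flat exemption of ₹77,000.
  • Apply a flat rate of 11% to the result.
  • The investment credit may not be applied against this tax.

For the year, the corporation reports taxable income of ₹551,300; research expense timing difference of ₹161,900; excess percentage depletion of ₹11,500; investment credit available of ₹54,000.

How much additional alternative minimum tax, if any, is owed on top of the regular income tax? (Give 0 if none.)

₹11,082

Alternative minimum tax:
  Adjusted income: ₹551,300 + ₹161,900 + ₹11,500 = ₹724,700
  Less exemption ₹77,000 → base ₹647,700
  ₹647,700 × 11% = ₹71,247

Regular income tax:
  ₹28,000 × 9% = ₹2,520
  ₹274,000 × 18% = ₹49,320
  ₹249,300 × 25% = ₹62,325
  → ₹114,165
  Less investment credit ₹54,000 → ₹60,165

Excess of alternative minimum tax over regular income tax: ₹71,247 − ₹60,165 = ₹11,082.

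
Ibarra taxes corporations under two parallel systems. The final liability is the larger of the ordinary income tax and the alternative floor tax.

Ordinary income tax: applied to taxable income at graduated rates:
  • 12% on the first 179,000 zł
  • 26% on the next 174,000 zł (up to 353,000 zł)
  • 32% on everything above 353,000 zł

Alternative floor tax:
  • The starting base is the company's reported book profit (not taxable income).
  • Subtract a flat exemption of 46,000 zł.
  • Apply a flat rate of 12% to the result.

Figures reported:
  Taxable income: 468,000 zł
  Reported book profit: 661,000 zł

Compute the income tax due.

Alternative floor tax:
  Base (reported book profit): 661,000 zł
  Less exemption 46,000 zł → base 615,000 zł
  615,000 zł × 12% = 73,800 zł

Ordinary income tax:
  179,000 zł × 12% = 21,480 zł
  174,000 zł × 26% = 45,240 zł
  115,000 zł × 32% = 36,800 zł
  → 103,520 zł

103,520 zł > 73,800 zł, so the ordinary income tax governs.

103,520 zł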